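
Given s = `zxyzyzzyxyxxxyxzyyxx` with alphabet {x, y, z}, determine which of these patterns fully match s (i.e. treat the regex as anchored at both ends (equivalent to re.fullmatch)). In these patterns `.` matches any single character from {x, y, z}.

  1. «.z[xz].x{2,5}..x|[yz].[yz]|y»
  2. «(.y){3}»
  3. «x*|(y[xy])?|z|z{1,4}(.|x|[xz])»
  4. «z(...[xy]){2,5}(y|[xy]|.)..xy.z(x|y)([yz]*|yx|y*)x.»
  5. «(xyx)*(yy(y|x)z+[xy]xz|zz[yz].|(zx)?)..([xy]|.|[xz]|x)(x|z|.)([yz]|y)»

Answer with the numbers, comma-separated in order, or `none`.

1 → no match
2 → no match — must end with `y`
3 → no match
4 → match
5 → no match

4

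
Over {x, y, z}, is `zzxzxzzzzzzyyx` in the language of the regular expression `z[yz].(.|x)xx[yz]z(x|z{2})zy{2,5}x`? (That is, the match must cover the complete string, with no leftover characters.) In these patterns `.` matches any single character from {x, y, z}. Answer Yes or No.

No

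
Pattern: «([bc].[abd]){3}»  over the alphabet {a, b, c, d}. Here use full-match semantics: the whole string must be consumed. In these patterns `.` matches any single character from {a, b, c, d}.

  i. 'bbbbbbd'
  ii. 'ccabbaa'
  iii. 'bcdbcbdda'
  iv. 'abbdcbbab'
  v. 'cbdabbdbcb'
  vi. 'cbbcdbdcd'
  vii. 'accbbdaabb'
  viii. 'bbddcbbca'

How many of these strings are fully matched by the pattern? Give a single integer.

i → no match
ii → no match
iii → no match
iv → no match
v → no match
vi → no match
vii → no match
viii → no match
Total matched: 0

0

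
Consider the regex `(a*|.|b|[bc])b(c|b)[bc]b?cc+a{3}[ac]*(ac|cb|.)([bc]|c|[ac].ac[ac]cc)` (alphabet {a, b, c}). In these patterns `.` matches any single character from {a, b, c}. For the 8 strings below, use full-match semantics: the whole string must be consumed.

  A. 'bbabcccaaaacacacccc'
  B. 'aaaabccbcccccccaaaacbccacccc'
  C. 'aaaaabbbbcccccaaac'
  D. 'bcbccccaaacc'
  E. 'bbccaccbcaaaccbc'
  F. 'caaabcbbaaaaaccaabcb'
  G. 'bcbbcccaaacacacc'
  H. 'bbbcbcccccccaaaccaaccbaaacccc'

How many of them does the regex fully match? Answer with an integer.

A → no match
B → match
C → no match
D → match
E → no match
F → no match
G → match
H → match
Total matched: 4

4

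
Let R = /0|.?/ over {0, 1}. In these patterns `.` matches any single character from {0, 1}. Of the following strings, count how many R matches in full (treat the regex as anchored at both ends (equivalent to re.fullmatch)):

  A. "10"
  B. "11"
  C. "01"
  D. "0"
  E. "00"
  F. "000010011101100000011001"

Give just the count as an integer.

1

A → no match
B → no match
C → no match
D → match
E → no match
F → no match
Total matched: 1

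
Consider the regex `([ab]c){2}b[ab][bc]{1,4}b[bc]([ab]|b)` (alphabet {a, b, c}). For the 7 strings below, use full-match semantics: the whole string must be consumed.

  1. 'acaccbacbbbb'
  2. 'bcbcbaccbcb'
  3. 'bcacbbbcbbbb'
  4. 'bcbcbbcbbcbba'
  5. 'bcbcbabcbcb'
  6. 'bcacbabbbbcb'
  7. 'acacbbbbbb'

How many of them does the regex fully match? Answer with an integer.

1 → no match
2 → match
3 → match
4 → match
5 → match
6 → match
7 → match
Total matched: 6

6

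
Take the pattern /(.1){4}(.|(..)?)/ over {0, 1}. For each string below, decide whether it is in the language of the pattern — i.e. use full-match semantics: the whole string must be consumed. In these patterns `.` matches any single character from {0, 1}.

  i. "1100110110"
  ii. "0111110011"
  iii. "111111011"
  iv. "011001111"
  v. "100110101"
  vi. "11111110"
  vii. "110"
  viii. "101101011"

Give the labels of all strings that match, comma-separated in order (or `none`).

iii

i → no match
ii → no match
iii → match
iv → no match
v → no match
vi → no match
vii → no match
viii → no match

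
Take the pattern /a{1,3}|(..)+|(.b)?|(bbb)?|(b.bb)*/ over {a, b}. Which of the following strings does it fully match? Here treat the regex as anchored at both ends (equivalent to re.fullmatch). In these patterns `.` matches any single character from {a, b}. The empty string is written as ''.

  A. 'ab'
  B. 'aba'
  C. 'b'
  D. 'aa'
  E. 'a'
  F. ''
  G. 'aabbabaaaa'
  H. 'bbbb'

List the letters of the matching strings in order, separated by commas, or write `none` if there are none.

A → match
B → no match
C → no match
D → match
E → match
F → match
G → match
H → match

A, D, E, F, G, H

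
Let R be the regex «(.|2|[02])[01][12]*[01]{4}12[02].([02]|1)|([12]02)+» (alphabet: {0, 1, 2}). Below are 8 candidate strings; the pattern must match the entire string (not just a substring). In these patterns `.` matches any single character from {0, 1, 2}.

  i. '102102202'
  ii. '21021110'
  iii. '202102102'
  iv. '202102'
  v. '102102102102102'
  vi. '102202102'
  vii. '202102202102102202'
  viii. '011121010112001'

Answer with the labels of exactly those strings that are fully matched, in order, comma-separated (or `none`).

i, iii, iv, v, vi, vii, viii

i → match
ii → no match
iii → match
iv → match
v → match
vi → match
vii → match
viii → match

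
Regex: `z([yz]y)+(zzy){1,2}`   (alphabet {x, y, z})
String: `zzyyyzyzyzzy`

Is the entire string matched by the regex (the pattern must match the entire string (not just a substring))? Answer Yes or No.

Yes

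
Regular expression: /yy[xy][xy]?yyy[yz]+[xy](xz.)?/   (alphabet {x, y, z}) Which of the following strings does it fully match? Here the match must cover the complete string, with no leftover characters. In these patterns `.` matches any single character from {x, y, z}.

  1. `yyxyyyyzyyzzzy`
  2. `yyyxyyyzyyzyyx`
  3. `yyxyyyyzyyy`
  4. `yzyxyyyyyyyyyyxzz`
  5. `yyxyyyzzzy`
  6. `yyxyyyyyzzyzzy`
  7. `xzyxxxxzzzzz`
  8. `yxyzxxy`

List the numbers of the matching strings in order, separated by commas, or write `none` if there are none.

1 → match
2 → match
3. `yyxyyyyzyyy` → match
4 → no match — must start with `yy`
5. `yyxyyyzzzy` → match
6 → match
7. `xzyxxxxzzzzz` → no match — must start with `yy`
8. `yxyzxxy` → no match — must start with `yy`

1, 2, 3, 5, 6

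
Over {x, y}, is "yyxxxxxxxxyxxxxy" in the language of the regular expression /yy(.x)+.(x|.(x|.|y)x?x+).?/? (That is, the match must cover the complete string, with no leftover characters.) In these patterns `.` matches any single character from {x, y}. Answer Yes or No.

Yes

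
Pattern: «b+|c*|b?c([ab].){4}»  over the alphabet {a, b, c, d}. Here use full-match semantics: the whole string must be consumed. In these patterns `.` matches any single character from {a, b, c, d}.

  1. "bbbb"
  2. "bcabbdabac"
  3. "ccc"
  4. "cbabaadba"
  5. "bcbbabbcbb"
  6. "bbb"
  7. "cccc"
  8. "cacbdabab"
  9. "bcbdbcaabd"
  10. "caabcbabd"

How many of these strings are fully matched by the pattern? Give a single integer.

1 → match
2 → match
3 → match
4 → match
5 → match
6 → match
7 → match
8 → match
9 → match
10 → match
Total matched: 10

10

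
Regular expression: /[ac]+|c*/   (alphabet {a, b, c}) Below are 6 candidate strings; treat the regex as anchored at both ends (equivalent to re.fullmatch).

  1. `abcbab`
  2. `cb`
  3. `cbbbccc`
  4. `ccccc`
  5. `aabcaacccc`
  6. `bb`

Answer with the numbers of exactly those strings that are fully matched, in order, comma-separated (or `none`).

4

1 → no match
2 → no match
3 → no match
4 → match
5 → no match
6 → no match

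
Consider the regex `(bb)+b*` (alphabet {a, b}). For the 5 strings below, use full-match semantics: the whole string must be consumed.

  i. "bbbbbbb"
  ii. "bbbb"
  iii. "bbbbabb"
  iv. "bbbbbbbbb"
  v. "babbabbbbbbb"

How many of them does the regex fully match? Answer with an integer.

3

i. "bbbbbbb" → match
ii. "bbbb" → match
iii. "bbbbabb" → no match
iv. "bbbbbbbbb" → match
v. "babbabbbbbbb" → no match — must start with "bb"
Total matched: 3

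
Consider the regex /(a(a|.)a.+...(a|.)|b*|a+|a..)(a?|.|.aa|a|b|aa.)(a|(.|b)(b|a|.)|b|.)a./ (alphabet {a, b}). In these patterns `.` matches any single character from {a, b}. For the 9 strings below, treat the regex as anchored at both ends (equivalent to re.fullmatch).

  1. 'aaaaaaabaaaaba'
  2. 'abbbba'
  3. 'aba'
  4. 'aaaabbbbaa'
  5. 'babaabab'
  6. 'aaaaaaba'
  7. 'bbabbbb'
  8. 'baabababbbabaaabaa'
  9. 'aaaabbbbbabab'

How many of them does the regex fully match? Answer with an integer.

1 → no match
2 → no match
3 → no match
4 → no match
5 → no match
6 → no match
7 → no match
8 → no match
9 → match
Total matched: 1

1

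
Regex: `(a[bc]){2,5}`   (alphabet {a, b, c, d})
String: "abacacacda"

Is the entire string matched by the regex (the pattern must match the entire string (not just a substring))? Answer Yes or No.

No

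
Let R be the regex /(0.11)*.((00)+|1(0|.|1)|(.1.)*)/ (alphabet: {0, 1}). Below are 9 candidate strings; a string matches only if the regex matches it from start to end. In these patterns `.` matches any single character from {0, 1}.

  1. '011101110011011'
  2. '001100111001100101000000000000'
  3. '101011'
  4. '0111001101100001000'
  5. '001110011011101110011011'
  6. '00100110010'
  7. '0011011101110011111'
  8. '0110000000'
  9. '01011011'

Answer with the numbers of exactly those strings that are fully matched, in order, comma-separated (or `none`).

1 → match
2 → no match
3 → no match
4 → no match
5 → no match
6 → no match
7 → match
8 → no match
9 → no match

1, 7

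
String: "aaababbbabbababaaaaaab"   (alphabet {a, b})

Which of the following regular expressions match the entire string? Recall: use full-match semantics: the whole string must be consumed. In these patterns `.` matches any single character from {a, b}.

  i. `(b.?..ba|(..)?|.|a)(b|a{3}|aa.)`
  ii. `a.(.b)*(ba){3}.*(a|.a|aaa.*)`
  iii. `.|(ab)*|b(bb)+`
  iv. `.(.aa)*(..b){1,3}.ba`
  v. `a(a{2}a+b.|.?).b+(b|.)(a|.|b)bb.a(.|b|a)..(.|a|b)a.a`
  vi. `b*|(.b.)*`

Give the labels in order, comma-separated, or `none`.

i → no match
ii → match
iii → no match
iv → no match — must end with "ba"
v → no match — must end with "a"
vi → no match

ii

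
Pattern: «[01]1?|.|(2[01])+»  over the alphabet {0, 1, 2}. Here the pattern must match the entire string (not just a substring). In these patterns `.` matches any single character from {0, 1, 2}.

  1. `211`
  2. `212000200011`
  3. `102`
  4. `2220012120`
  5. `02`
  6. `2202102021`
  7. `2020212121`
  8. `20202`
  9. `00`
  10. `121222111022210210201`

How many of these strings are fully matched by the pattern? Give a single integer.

1

1 → no match
2 → no match
3 → no match
4 → no match
5 → no match
6 → no match
7 → match
8 → no match
9 → no match
10 → no match
Total matched: 1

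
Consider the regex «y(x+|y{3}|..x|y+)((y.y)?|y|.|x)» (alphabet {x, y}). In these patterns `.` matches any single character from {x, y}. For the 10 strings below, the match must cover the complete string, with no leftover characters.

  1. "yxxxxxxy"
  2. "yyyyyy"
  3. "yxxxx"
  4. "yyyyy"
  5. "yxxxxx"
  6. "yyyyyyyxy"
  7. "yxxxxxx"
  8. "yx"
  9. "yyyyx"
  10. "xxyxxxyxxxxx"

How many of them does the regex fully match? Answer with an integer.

9

1 → match
2 → match
3 → match
4 → match
5 → match
6 → match
7 → match
8 → match
9 → match
10 → no match — must start with "y"
Total matched: 9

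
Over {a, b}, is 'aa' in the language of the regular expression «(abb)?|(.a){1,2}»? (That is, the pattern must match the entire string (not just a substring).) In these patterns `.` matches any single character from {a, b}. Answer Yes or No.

Yes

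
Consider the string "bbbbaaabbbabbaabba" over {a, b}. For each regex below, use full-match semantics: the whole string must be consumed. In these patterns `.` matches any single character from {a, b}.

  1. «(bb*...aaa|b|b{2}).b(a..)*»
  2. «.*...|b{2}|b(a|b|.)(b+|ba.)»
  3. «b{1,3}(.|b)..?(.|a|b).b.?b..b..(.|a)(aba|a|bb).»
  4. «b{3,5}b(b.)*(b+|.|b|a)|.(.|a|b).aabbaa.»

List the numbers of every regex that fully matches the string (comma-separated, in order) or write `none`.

1 → no match
2 → match
3 → match
4 → no match

2, 3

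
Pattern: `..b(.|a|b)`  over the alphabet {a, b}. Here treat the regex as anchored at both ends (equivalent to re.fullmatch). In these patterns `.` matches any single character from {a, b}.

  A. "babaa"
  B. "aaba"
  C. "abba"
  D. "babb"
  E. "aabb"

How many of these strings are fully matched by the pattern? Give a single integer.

4

A → no match
B → match
C → match
D → match
E → match
Total matched: 4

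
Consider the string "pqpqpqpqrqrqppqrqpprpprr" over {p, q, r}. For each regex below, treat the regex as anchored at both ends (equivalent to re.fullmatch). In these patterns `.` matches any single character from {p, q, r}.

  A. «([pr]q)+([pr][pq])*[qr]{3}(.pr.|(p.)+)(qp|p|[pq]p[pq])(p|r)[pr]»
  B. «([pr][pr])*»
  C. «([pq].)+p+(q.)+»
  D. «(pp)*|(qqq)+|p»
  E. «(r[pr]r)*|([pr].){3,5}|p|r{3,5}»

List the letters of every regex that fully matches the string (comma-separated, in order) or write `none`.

A

A → match
B → no match
C → no match
D → no match
E → no match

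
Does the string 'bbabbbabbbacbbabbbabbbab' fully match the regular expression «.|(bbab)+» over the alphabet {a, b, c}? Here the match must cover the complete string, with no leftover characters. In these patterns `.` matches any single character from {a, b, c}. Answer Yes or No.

No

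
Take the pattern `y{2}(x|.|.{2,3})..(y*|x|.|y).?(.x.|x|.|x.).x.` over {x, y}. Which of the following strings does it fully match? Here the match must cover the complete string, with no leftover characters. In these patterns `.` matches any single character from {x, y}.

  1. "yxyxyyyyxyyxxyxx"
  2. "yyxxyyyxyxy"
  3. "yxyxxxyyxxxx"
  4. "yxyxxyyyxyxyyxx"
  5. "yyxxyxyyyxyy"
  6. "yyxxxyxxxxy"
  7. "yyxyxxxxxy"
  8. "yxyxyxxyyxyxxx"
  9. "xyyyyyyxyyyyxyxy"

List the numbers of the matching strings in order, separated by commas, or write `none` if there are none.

2, 6, 7

1 → no match
2. "yyxxyyyxyxy" → match
3. "yxyxxxyyxxxx" → no match
4 → no match
5. "yyxxyxyyyxyy" → no match
6. "yyxxxyxxxxy" → match
7. "yyxyxxxxxy" → match
8 → no match
9 → no match — must start with "y"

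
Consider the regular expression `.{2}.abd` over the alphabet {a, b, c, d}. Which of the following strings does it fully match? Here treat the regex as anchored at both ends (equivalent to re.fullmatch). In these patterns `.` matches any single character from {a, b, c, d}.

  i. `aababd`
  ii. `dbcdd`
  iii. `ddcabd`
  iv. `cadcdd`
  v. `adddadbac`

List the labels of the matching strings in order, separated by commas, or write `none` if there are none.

i. `aababd` → match
ii. `dbcdd` → no match — must end with `abd`
iii. `ddcabd` → match
iv. `cadcdd` → no match — must end with `abd`
v. `adddadbac` → no match — must end with `abd`

i, iii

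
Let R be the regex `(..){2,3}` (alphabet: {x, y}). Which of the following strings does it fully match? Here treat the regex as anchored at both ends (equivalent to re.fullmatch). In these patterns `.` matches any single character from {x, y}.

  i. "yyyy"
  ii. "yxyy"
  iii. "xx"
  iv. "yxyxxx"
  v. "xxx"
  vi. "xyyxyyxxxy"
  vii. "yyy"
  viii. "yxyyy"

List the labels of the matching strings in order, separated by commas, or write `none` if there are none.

i, ii, iv

i. "yyyy" → match
ii. "yxyy" → match
iii. "xx" → no match
iv. "yxyxxx" → match
v. "xxx" → no match
vi. "xyyxyyxxxy" → no match
vii. "yyy" → no match
viii. "yxyyy" → no match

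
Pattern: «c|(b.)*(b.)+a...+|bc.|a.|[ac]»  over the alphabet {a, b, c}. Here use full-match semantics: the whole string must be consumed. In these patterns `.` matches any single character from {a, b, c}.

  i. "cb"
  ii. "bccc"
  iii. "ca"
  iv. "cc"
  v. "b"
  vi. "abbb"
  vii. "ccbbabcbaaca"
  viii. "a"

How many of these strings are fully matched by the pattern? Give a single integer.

1

i → no match
ii → no match
iii → no match
iv → no match
v → no match
vi → no match
vii → no match
viii → match
Total matched: 1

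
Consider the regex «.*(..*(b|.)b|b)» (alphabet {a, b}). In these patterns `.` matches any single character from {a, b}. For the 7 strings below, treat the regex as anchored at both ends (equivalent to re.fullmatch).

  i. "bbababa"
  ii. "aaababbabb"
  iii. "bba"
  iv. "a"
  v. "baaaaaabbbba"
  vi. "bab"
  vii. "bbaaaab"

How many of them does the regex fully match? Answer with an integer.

3

i → no match — must end with "b"
ii → match
iii → no match — must end with "b"
iv → no match — must end with "b"
v → no match — must end with "b"
vi → match
vii → match
Total matched: 3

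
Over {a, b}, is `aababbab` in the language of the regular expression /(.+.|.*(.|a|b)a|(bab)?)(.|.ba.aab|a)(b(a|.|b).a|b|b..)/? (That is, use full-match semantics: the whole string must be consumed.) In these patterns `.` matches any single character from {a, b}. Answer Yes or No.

Yes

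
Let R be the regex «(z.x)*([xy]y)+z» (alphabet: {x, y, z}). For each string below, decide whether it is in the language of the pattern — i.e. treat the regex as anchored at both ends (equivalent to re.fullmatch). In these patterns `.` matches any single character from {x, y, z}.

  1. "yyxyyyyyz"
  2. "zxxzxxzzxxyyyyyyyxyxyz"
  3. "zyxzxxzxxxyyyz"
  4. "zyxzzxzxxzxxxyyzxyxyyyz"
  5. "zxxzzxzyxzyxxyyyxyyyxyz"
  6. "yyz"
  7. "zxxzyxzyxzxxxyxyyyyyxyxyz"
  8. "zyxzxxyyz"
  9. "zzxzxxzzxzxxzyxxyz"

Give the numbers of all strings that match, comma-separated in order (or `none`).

1, 2, 3, 5, 6, 7, 8, 9

1 → match
2 → match
3 → match
4 → no match
5 → match
6 → match
7 → match
8 → match
9 → match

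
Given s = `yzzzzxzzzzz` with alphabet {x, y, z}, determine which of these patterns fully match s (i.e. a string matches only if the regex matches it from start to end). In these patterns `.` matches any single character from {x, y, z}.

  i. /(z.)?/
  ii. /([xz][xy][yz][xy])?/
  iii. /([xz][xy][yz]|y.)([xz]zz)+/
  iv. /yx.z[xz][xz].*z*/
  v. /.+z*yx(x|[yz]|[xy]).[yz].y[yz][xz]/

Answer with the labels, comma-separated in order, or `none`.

iii

i → no match
ii → no match
iii → match
iv → no match — must start with `yx`
v → no match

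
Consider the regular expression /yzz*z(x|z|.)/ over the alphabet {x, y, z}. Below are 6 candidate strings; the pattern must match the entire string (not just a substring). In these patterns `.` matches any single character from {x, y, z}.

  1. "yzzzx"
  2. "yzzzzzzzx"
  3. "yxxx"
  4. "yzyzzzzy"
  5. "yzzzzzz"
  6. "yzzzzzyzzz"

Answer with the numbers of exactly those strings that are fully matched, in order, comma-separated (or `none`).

1 → match
2 → match
3 → no match — must start with "yz"
4 → no match
5 → match
6 → no match

1, 2, 5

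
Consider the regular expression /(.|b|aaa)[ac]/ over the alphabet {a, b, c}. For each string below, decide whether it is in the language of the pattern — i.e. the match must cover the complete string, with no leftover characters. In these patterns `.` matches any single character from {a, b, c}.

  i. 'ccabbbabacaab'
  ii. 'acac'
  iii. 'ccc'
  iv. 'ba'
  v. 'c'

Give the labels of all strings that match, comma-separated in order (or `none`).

i → no match
ii → no match
iii → no match
iv → match
v → no match

iv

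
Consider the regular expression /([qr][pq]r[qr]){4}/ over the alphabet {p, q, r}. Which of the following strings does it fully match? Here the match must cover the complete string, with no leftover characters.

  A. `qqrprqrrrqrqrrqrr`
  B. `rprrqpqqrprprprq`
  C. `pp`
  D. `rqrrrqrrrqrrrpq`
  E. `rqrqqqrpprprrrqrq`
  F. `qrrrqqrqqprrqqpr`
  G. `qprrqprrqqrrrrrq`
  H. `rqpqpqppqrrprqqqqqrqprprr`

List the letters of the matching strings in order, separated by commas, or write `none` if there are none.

A → no match
B → no match
C → no match
D → no match
E → no match
F → no match
G → no match
H → no match

none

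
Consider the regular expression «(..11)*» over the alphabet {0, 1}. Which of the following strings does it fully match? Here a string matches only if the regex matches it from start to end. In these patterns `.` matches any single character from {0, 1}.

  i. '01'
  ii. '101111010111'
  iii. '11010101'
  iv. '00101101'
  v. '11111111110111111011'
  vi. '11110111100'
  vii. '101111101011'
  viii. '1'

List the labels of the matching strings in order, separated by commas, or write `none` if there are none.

i. '01' → no match
ii. '101111010111' → no match
iii. '11010101' → no match
iv. '00101101' → no match
v → no match
vi. '11110111100' → no match
vii. '101111101011' → no match
viii. '1' → no match

none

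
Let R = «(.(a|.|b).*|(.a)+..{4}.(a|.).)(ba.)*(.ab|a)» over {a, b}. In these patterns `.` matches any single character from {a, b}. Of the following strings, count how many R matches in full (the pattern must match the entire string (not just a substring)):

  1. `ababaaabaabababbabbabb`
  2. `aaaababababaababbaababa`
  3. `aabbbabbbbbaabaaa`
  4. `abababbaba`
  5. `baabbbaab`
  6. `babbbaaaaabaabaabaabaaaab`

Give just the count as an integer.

1 → no match
2 → match
3 → match
4 → match
5 → match
6 → match
Total matched: 5

5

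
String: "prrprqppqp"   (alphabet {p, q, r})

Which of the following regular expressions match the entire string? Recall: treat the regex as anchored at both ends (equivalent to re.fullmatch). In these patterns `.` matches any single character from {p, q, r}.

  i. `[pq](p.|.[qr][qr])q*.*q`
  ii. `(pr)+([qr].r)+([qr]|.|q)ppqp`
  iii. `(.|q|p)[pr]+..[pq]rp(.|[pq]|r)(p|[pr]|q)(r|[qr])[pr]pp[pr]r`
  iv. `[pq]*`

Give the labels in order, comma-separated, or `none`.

i → no match — must end with "q"
ii → match
iii → no match — must end with "r"
iv → no match

ii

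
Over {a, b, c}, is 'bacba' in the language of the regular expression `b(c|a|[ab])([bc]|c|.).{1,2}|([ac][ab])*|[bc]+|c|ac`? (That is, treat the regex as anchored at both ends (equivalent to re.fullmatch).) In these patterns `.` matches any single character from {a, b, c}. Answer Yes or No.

Yes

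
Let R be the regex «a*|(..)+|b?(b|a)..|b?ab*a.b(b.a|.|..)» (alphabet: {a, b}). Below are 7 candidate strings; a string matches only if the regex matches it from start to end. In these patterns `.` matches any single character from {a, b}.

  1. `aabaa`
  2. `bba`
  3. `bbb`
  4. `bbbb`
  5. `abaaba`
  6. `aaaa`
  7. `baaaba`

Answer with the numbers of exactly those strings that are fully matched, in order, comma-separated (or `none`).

1. `aabaa` → no match
2. `bba` → match
3. `bbb` → match
4. `bbbb` → match
5. `abaaba` → match
6. `aaaa` → match
7. `baaaba` → match

2, 3, 4, 5, 6, 7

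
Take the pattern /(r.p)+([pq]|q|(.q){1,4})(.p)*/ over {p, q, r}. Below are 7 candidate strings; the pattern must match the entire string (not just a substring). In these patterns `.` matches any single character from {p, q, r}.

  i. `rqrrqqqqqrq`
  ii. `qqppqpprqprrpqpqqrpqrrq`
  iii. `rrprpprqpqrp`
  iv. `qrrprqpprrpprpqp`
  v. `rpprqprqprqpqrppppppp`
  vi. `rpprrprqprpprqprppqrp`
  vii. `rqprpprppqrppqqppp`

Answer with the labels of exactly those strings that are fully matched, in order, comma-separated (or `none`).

iii, v, vi

i → no match
ii → no match — must start with `r`
iii → match
iv → no match — must start with `r`
v → match
vi → match
vii → no match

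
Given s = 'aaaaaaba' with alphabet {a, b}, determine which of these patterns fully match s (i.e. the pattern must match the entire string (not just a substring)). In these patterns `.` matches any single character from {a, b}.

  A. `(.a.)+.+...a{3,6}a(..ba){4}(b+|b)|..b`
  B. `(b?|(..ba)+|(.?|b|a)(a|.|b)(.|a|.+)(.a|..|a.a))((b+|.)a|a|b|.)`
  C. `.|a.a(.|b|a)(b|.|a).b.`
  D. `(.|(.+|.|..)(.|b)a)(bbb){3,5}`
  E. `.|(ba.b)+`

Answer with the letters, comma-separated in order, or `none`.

B, C

A → no match — must end with 'b'
B → match
C → match
D → no match — must end with 'bbb'
E → no match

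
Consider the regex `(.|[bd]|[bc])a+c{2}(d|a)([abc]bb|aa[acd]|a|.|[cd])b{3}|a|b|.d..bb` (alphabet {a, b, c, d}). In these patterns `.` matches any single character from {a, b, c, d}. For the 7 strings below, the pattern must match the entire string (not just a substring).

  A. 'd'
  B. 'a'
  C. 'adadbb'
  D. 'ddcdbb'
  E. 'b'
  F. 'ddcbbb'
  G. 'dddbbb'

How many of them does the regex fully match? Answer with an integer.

6

A → no match
B → match
C → match
D → match
E → match
F → match
G → match
Total matched: 6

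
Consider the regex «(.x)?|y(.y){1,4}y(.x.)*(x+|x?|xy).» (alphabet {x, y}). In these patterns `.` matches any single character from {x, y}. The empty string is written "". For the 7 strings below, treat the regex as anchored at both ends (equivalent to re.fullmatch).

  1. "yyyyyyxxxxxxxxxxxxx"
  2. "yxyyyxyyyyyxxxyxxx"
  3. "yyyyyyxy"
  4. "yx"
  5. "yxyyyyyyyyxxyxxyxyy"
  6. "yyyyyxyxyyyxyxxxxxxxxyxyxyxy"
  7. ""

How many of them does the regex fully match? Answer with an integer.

1 → match
2 → no match
3 → match
4 → match
5 → match
6 → no match
7 → match
Total matched: 5

5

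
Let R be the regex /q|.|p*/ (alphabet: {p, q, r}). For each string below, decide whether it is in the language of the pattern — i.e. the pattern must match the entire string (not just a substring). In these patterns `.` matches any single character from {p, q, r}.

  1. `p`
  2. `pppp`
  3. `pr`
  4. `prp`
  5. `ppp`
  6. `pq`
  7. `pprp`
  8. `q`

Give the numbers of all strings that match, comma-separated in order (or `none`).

1, 2, 5, 8

1. `p` → match
2. `pppp` → match
3. `pr` → no match
4. `prp` → no match
5. `ppp` → match
6. `pq` → no match
7. `pprp` → no match
8. `q` → match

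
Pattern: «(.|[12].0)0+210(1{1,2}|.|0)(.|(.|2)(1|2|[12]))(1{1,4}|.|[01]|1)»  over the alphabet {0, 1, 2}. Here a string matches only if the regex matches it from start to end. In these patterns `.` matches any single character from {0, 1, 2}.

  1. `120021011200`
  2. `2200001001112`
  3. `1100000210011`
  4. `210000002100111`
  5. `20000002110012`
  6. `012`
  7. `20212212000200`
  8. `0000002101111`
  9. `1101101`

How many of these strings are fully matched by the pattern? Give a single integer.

1 → no match
2 → no match
3 → match
4 → match
5 → no match
6 → no match
7 → no match
8 → match
9 → no match
Total matched: 3

3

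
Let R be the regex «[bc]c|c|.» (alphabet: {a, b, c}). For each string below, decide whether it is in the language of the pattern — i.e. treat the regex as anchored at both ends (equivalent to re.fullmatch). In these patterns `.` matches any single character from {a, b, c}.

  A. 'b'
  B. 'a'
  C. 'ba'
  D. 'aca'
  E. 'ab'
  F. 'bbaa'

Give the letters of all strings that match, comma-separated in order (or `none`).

A, B

A. 'b' → match
B. 'a' → match
C. 'ba' → no match
D. 'aca' → no match
E. 'ab' → no match
F. 'bbaa' → no match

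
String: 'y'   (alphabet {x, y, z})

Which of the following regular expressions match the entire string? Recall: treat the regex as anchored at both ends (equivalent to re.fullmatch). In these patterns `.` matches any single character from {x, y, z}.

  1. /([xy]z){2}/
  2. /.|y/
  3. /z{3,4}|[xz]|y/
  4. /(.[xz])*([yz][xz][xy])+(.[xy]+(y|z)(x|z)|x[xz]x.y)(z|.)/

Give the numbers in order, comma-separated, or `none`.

2, 3

1 → no match — must end with 'z'
2 → match
3 → match
4 → no match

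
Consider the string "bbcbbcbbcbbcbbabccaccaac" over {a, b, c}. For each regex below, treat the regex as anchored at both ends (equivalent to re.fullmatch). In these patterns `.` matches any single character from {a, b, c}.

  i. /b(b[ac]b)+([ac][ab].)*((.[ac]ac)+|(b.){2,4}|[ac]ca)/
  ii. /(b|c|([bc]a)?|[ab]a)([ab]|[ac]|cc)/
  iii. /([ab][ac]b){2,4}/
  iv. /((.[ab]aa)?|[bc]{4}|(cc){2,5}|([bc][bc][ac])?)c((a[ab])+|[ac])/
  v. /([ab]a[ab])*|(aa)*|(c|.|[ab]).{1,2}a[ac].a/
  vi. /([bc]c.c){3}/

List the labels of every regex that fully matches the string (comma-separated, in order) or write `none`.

i

i → match
ii → no match
iii → no match — must end with "b"
iv → no match
v → no match
vi → no match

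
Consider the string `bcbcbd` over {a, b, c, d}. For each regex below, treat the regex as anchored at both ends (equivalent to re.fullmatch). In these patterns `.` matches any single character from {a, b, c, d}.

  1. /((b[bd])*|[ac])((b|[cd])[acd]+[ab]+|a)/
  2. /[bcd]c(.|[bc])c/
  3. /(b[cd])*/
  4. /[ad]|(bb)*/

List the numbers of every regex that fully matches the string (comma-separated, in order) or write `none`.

1 → no match
2 → no match — must end with `c`
3 → match
4 → no match

3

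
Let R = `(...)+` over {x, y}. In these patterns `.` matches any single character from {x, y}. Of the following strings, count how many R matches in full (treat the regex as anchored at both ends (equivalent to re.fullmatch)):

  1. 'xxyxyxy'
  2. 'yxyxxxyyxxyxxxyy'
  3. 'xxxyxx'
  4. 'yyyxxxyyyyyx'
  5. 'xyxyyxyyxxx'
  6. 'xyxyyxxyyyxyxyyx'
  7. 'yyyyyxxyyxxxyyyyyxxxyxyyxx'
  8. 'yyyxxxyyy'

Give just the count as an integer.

1 → no match
2 → no match
3 → match
4 → match
5 → no match
6 → no match
7 → no match
8 → match
Total matched: 3

3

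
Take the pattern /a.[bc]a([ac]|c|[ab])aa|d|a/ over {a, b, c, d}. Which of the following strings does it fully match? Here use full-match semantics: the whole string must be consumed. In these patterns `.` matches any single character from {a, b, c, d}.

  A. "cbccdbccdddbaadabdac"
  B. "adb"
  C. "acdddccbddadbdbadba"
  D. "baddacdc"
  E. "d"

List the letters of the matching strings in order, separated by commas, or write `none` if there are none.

A → no match
B. "adb" → no match
C → no match
D. "baddacdc" → no match
E. "d" → match

E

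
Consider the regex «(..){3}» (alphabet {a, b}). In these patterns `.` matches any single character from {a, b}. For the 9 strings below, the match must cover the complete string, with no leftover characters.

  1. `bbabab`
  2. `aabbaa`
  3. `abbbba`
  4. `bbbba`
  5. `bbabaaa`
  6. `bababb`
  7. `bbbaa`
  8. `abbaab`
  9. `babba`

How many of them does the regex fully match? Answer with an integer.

1 → match
2 → match
3 → match
4 → no match
5 → no match
6 → match
7 → no match
8 → match
9 → no match
Total matched: 5

5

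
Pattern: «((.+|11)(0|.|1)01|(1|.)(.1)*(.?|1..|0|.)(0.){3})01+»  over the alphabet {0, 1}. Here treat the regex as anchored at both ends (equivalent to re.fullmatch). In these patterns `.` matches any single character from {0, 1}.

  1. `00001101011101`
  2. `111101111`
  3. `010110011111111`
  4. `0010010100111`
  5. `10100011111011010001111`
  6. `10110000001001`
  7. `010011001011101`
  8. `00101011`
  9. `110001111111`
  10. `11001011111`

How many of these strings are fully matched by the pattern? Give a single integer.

2

1 → no match
2. `111101111` → no match
3 → no match
4 → no match
5 → no match
6 → no match
7 → no match
8. `00101011` → match
9. `110001111111` → no match
10. `11001011111` → match
Total matched: 2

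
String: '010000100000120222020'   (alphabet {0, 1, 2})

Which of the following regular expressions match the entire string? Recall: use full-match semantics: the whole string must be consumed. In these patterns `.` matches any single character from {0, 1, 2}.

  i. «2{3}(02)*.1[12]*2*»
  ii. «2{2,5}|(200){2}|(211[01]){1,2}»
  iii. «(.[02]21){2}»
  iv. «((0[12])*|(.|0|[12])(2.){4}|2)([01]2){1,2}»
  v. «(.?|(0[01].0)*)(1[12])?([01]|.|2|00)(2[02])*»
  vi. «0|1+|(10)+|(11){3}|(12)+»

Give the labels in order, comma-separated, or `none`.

i → no match — must start with '2'
ii → no match
iii → no match — must end with '21'
iv → no match — must end with '2'
v → match
vi → no match

v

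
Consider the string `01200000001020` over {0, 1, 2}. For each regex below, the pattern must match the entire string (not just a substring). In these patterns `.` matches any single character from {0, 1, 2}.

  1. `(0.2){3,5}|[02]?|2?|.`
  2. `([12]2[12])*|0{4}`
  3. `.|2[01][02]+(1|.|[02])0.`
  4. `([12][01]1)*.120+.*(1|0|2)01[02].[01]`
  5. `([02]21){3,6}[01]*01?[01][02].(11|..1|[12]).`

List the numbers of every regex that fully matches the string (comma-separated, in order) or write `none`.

1 → no match
2 → no match
3 → no match
4 → match
5 → no match

4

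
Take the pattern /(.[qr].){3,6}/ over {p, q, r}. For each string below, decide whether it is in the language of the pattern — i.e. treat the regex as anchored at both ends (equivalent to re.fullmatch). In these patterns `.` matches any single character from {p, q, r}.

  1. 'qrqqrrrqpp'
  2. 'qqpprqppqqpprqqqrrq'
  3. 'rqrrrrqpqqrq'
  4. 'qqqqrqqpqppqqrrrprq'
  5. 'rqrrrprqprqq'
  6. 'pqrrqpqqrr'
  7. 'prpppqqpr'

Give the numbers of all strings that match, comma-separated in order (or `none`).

5

1 → no match
2 → no match
3 → no match
4 → no match
5 → match
6 → no match
7 → no match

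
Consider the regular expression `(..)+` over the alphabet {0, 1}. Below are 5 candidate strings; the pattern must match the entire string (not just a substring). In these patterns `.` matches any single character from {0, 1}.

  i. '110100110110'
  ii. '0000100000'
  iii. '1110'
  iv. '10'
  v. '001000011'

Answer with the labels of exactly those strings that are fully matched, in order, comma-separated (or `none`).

i → match
ii → match
iii → match
iv → match
v → no match

i, ii, iii, iv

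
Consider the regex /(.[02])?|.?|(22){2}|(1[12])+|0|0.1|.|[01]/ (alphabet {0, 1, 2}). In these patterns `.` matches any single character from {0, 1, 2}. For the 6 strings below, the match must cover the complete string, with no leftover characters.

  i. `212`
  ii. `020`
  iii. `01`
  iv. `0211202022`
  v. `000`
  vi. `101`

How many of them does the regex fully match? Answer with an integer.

i → no match
ii → no match
iii → no match
iv → no match
v → no match
vi → no match
Total matched: 0

0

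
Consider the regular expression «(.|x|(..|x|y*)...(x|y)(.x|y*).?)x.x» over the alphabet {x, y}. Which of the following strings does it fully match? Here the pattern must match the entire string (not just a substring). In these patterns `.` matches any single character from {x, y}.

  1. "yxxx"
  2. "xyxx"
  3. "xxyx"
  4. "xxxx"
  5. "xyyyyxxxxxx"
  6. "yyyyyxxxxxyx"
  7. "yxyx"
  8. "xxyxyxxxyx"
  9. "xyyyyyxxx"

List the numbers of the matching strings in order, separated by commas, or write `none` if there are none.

1, 3, 4, 5, 6, 7, 8, 9

1. "yxxx" → match
2. "xyxx" → no match
3. "xxyx" → match
4. "xxxx" → match
5. "xyyyyxxxxxx" → match
6. "yyyyyxxxxxyx" → match
7. "yxyx" → match
8. "xxyxyxxxyx" → match
9. "xyyyyyxxx" → match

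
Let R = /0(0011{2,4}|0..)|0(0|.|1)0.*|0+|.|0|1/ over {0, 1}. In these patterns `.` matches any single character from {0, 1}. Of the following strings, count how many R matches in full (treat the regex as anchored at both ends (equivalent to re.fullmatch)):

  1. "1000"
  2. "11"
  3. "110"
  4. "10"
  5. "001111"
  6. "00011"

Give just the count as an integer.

1 → no match
2 → no match
3 → no match
4 → no match
5 → no match
6 → match
Total matched: 1

1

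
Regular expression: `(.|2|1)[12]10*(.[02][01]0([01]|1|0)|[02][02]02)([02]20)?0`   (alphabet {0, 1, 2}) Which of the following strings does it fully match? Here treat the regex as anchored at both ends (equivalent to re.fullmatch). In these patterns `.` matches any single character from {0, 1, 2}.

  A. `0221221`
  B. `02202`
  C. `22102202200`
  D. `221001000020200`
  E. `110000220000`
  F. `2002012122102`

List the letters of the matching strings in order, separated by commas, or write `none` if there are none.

none

A → no match — must end with `0`
B → no match — must end with `0`
C → no match
D → no match
E → no match
F → no match — must end with `0`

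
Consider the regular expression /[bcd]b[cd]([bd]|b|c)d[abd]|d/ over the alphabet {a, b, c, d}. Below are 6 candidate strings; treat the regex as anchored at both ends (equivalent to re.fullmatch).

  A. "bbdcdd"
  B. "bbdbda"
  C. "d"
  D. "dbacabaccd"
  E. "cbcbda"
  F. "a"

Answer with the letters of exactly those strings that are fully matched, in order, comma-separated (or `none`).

A, B, C, E

A → match
B → match
C → match
D → no match
E → match
F → no match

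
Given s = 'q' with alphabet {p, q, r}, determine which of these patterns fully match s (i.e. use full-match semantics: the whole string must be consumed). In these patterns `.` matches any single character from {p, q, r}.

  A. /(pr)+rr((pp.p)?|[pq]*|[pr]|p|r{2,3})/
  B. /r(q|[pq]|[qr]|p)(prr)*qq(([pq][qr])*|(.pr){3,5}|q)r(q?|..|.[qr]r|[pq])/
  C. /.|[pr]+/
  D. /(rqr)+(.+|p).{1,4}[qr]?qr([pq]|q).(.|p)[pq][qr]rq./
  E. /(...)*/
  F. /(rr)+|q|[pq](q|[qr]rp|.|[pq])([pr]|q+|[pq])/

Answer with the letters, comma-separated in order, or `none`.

A → no match — must start with 'pr'
B → no match — must start with 'r'
C → match
D → no match — must start with 'rqr'
E → no match
F → match

C, F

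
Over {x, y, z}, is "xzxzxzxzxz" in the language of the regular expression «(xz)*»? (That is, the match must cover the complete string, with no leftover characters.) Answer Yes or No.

Yes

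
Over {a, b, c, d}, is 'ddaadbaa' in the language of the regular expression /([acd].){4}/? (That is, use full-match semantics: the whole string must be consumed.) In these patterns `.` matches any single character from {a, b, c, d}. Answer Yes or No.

Yes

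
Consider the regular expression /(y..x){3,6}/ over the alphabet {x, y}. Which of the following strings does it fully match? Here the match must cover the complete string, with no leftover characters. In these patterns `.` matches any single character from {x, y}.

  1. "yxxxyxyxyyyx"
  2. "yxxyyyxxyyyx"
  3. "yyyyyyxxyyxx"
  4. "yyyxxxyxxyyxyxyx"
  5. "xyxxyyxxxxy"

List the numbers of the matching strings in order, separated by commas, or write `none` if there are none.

1

1 → match
2 → no match
3 → no match
4 → no match
5 → no match — must start with "y"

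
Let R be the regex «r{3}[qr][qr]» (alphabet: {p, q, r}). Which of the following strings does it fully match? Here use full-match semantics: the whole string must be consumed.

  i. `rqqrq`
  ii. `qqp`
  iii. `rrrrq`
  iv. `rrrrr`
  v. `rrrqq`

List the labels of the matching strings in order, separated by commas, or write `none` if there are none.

i → no match
ii → no match — must start with `r`
iii → match
iv → match
v → match

iii, iv, v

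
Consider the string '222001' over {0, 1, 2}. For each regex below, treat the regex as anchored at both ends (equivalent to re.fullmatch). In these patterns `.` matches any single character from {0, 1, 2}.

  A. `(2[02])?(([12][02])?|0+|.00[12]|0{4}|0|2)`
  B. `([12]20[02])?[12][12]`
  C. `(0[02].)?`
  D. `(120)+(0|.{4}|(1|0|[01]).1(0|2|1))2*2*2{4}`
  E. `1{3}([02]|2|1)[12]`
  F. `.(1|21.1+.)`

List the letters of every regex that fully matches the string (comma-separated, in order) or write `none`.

A → match
B → no match
C → no match
D → no match — must start with '120'
E → no match — must start with '1'
F → no match

A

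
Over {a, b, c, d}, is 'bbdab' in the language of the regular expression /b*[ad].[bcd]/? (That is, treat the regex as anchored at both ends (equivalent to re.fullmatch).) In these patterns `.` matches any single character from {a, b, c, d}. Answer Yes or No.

Yes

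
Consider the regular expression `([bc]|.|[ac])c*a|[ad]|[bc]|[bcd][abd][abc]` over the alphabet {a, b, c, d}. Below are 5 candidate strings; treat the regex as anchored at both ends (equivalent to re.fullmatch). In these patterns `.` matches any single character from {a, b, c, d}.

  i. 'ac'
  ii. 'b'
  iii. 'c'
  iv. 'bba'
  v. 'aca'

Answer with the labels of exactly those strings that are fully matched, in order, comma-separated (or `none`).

i. 'ac' → no match
ii. 'b' → match
iii. 'c' → match
iv. 'bba' → match
v. 'aca' → match

ii, iii, iv, v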